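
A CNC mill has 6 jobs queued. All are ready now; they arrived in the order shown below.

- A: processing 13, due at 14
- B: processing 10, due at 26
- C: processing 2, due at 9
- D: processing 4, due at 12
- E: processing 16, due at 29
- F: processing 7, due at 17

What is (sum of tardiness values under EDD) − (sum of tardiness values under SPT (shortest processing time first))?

EDD (increasing due date): C D A F B E.
C: 0→2, due 9, tardiness 0
D: 2→6, due 12, tardiness 0
A: 6→19, due 14, tardiness 5
F: 19→26, due 17, tardiness 9
B: 26→36, due 26, tardiness 10
E: 36→52, due 29, tardiness 23
Sum = 0+0+5+9+10+23 = 47.
SPT (increasing processing time): C D F B A E.
C: 0→2, due 9, tardiness 0
D: 2→6, due 12, tardiness 0
F: 6→13, due 17, tardiness 0
B: 13→23, due 26, tardiness 0
A: 23→36, due 14, tardiness 22
E: 36→52, due 29, tardiness 23
Sum = 0+0+0+0+22+23 = 45.
Difference = 47 − 45 = 2.

2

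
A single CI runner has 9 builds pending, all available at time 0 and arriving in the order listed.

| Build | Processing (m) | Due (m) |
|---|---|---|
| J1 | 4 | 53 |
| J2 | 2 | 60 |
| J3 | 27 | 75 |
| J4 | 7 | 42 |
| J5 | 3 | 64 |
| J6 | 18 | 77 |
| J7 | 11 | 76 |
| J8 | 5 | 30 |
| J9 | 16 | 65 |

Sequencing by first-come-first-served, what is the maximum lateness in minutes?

FIFO (arrival order): J1 J2 J3 J4 J5 J6 J7 J8 J9.
J1: 0→4, due 53, lateness -49
J2: 4→6, due 60, lateness -54
J3: 6→33, due 75, lateness -42
J4: 33→40, due 42, lateness -2
J5: 40→43, due 64, lateness -21
J6: 43→61, due 77, lateness -16
J7: 61→72, due 76, lateness -4
J8: 72→77, due 30, lateness 47
J9: 77→93, due 65, lateness 28
Maximum = 47.

47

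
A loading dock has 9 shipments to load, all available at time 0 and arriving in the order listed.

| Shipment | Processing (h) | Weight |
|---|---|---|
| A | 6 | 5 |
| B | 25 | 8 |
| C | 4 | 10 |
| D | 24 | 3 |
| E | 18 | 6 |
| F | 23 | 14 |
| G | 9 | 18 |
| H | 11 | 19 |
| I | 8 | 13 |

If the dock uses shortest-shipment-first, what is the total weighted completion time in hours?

SPT (increasing processing time): C A I G H E F D B.
C: finishes 4, weight 10, w·C = 40
A: finishes 10, weight 5, w·C = 50
I: finishes 18, weight 13, w·C = 234
G: finishes 27, weight 18, w·C = 486
H: finishes 38, weight 19, w·C = 722
E: finishes 56, weight 6, w·C = 336
F: finishes 79, weight 14, w·C = 1106
D: finishes 103, weight 3, w·C = 309
B: finishes 128, weight 8, w·C = 1024
Sum = 40+50+234+486+722+336+1106+309+1024 = 4307.

4307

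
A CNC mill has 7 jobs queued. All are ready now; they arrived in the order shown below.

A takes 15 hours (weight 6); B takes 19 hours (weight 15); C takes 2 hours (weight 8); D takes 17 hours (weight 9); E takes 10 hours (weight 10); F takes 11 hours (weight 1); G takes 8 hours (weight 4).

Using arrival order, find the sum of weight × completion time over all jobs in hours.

2397

FIFO (arrival order): A B C D E F G.
A: finishes 15, weight 6, w·C = 90
B: finishes 34, weight 15, w·C = 510
C: finishes 36, weight 8, w·C = 288
D: finishes 53, weight 9, w·C = 477
E: finishes 63, weight 10, w·C = 630
F: finishes 74, weight 1, w·C = 74
G: finishes 82, weight 4, w·C = 328
Sum = 90+510+288+477+630+74+328 = 2397.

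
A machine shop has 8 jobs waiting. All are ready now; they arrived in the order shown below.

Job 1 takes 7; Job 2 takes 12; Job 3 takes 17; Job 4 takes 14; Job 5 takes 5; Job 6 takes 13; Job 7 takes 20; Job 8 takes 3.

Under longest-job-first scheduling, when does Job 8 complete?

LPT (decreasing processing time): Job 7 Job 3 Job 4 Job 6 Job 2 Job 1 Job 5 Job 8.
Job 7: 0→20
Job 3: 20→37
Job 4: 37→51
Job 6: 51→64
Job 2: 64→76
Job 1: 76→83
Job 5: 83→88
Job 8: 88→91

91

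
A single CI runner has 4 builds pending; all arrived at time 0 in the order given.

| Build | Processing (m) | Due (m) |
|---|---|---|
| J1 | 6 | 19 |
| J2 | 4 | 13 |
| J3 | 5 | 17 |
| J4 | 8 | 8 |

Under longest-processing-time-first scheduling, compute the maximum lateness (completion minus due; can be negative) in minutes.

LPT (decreasing processing time): J4 J1 J3 J2.
J4: 0→8, due 8, lateness 0
J1: 8→14, due 19, lateness -5
J3: 14→19, due 17, lateness 2
J2: 19→23, due 13, lateness 10
Maximum = 10.

10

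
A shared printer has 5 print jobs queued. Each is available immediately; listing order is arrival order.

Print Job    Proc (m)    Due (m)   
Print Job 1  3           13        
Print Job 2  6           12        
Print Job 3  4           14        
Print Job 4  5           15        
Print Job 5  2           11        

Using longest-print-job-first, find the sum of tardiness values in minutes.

15

LPT (decreasing processing time): Print Job 2 Print Job 4 Print Job 3 Print Job 1 Print Job 5.
Print Job 2: 0→6, due 12, tardiness 0
Print Job 4: 6→11, due 15, tardiness 0
Print Job 3: 11→15, due 14, tardiness 1
Print Job 1: 15→18, due 13, tardiness 5
Print Job 5: 18→20, due 11, tardiness 9
Sum = 0+0+1+5+9 = 15.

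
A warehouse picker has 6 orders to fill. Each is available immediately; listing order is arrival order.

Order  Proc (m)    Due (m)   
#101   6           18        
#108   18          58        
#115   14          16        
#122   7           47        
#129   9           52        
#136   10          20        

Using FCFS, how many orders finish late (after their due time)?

3

FIFO (arrival order): #101 #108 #115 #122 #129 #136.
#101: 0→6, due 18, tardiness 0
#108: 6→24, due 58, tardiness 0
#115: 24→38, due 16, tardiness 22
#122: 38→45, due 47, tardiness 0
#129: 45→54, due 52, tardiness 2
#136: 54→64, due 20, tardiness 44
Late orders: 3.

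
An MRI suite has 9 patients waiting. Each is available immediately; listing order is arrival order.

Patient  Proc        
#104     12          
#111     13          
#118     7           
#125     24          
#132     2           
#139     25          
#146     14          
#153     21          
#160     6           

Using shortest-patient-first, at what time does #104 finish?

SPT (increasing processing time): #132 #160 #118 #104 #111 #146 #153 #125 #139.
#132: 0→2
#160: 2→8
#118: 8→15
#104: 15→27

27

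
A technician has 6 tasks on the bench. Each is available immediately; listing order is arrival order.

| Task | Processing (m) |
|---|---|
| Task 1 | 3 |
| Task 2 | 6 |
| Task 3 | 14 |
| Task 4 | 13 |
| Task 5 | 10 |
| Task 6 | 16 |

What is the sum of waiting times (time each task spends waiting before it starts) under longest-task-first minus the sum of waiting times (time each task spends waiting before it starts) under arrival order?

LPT (decreasing processing time): Task 6 Task 3 Task 4 Task 5 Task 2 Task 1.
Task 6: waits 0, runs 0→16
Task 3: waits 16, runs 16→30
Task 4: waits 30, runs 30→43
Task 5: waits 43, runs 43→53
Task 2: waits 53, runs 53→59
Task 1: waits 59, runs 59→62
Sum = 0+16+30+43+53+59 = 201.
FIFO (arrival order): Task 1 Task 2 Task 3 Task 4 Task 5 Task 6.
Task 1: waits 0, runs 0→3
Task 2: waits 3, runs 3→9
Task 3: waits 9, runs 9→23
Task 4: waits 23, runs 23→36
Task 5: waits 36, runs 36→46
Task 6: waits 46, runs 46→62
Sum = 0+3+9+23+36+46 = 117.
Difference = 201 − 117 = 84.

84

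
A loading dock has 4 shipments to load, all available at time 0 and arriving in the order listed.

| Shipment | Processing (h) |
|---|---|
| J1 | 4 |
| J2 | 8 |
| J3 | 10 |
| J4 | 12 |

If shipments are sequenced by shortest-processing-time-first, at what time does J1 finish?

SPT (increasing processing time): J1 J2 J3 J4.
J1: 0→4

4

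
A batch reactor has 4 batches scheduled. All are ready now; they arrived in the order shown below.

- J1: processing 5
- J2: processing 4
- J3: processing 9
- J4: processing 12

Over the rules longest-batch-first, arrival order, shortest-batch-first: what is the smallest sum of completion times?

61

LPT (decreasing processing time): J4 J3 J1 J2.
J4: 0→12
J3: 12→21
J1: 21→26
J2: 26→30
Sum = 12+21+26+30 = 89.
FIFO (arrival order): J1 J2 J3 J4.
J1: 0→5
J2: 5→9
J3: 9→18
J4: 18→30
Sum = 5+9+18+30 = 62.
SPT (increasing processing time): J2 J1 J3 J4.
J2: 0→4
J1: 4→9
J3: 9→18
J4: 18→30
Sum = 4+9+18+30 = 61.
LPT 89, FIFO 62, SPT 61 → minimum 61.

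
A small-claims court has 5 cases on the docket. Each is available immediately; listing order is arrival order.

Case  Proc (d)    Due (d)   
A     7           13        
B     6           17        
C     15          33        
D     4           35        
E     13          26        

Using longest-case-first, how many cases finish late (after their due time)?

LPT (decreasing processing time): C E A B D.
C: 0→15, due 33, tardiness 0
E: 15→28, due 26, tardiness 2
A: 28→35, due 13, tardiness 22
B: 35→41, due 17, tardiness 24
D: 41→45, due 35, tardiness 10
Late cases: 4.

4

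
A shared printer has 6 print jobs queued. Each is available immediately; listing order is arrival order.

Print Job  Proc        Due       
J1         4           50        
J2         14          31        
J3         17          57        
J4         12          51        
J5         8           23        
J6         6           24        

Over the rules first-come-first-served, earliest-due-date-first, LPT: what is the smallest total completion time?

FIFO (arrival order): J1 J2 J3 J4 J5 J6.
J1: 0→4
J2: 4→18
J3: 18→35
J4: 35→47
J5: 47→55
J6: 55→61
Sum = 4+18+35+47+55+61 = 220.
EDD (increasing due date): J5 J6 J2 J1 J4 J3.
J5: 0→8
J6: 8→14
J2: 14→28
J1: 28→32
J4: 32→44
J3: 44→61
Sum = 8+14+28+32+44+61 = 187.
LPT (decreasing processing time): J3 J2 J4 J5 J6 J1.
J3: 0→17
J2: 17→31
J4: 31→43
J5: 43→51
J6: 51→57
J1: 57→61
Sum = 17+31+43+51+57+61 = 260.
FIFO 220, EDD 187, LPT 260 → minimum 187.

187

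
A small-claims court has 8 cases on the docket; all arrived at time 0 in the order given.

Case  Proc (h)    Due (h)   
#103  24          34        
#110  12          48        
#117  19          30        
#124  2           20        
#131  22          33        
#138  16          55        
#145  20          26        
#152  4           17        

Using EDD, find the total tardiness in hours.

EDD (increasing due date): #152 #124 #145 #117 #131 #103 #110 #138.
#152: 0→4, due 17, tardiness 0
#124: 4→6, due 20, tardiness 0
#145: 6→26, due 26, tardiness 0
#117: 26→45, due 30, tardiness 15
#131: 45→67, due 33, tardiness 34
#103: 67→91, due 34, tardiness 57
#110: 91→103, due 48, tardiness 55
#138: 103→119, due 55, tardiness 64
Sum = 0+0+0+15+34+57+55+64 = 225.

225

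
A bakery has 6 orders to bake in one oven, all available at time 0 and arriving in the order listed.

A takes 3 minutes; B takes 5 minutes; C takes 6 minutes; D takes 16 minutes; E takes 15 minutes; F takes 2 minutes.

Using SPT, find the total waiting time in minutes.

64

SPT (increasing processing time): F A B C E D.
F: waits 0, runs 0→2
A: waits 2, runs 2→5
B: waits 5, runs 5→10
C: waits 10, runs 10→16
E: waits 16, runs 16→31
D: waits 31, runs 31→47
Sum = 0+2+5+10+16+31 = 64.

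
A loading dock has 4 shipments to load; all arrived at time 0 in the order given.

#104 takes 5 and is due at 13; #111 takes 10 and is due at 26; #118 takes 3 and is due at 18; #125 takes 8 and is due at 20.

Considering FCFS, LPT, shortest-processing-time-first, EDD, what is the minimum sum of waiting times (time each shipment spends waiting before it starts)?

27

FIFO (arrival order): #104 #111 #118 #125.
#104: waits 0, runs 0→5
#111: waits 5, runs 5→15
#118: waits 15, runs 15→18
#125: waits 18, runs 18→26
Sum = 0+5+15+18 = 38.
LPT (decreasing processing time): #111 #125 #104 #118.
#111: waits 0, runs 0→10
#125: waits 10, runs 10→18
#104: waits 18, runs 18→23
#118: waits 23, runs 23→26
Sum = 0+10+18+23 = 51.
SPT (increasing processing time): #118 #104 #125 #111.
#118: waits 0, runs 0→3
#104: waits 3, runs 3→8
#125: waits 8, runs 8→16
#111: waits 16, runs 16→26
Sum = 0+3+8+16 = 27.
EDD (increasing due date): #104 #118 #125 #111.
#104: waits 0, runs 0→5
#118: waits 5, runs 5→8
#125: waits 8, runs 8→16
#111: waits 16, runs 16→26
Sum = 0+5+8+16 = 29.
FIFO 38, LPT 51, SPT 27, EDD 29 → minimum 27.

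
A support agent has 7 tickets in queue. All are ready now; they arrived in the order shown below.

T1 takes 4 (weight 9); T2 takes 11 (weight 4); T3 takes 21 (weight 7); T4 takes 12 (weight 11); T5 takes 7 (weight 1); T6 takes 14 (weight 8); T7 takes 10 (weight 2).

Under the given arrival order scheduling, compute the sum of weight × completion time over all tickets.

FIFO (arrival order): T1 T2 T3 T4 T5 T6 T7.
T1: finishes 4, weight 9, w·C = 36
T2: finishes 15, weight 4, w·C = 60
T3: finishes 36, weight 7, w·C = 252
T4: finishes 48, weight 11, w·C = 528
T5: finishes 55, weight 1, w·C = 55
T6: finishes 69, weight 8, w·C = 552
T7: finishes 79, weight 2, w·C = 158
Sum = 36+60+252+528+55+552+158 = 1641.

1641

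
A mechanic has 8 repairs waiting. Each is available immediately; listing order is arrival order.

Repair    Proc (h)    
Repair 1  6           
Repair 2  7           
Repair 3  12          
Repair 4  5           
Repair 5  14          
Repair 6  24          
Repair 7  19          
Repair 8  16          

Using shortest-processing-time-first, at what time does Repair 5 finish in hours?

SPT (increasing processing time): Repair 4 Repair 1 Repair 2 Repair 3 Repair 5 Repair 8 Repair 7 Repair 6.
Repair 4: 0→5
Repair 1: 5→11
Repair 2: 11→18
Repair 3: 18→30
Repair 5: 30→44

44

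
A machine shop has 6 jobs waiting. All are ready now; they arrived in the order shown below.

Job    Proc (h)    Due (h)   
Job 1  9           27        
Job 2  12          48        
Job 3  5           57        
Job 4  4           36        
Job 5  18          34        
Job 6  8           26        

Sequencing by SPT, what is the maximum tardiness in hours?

22

SPT (increasing processing time): Job 4 Job 3 Job 6 Job 1 Job 2 Job 5.
Job 4: 0→4, due 36, tardiness 0
Job 3: 4→9, due 57, tardiness 0
Job 6: 9→17, due 26, tardiness 0
Job 1: 17→26, due 27, tardiness 0
Job 2: 26→38, due 48, tardiness 0
Job 5: 38→56, due 34, tardiness 22
Maximum = 22.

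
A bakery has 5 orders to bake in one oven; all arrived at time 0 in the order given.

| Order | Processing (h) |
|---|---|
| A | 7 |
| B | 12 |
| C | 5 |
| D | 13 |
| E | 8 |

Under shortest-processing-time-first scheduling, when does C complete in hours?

SPT (increasing processing time): C A E B D.
C: 0→5

5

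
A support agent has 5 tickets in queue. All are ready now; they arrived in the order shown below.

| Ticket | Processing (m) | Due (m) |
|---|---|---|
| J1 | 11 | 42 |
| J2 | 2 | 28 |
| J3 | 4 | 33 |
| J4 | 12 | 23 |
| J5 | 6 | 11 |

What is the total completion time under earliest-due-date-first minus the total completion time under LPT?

EDD (increasing due date): J5 J4 J2 J3 J1.
J5: 0→6
J4: 6→18
J2: 18→20
J3: 20→24
J1: 24→35
Sum = 6+18+20+24+35 = 103.
LPT (decreasing processing time): J4 J1 J5 J3 J2.
J4: 0→12
J1: 12→23
J5: 23→29
J3: 29→33
J2: 33→35
Sum = 12+23+29+33+35 = 132.
Difference = 103 − 132 = -29.

-29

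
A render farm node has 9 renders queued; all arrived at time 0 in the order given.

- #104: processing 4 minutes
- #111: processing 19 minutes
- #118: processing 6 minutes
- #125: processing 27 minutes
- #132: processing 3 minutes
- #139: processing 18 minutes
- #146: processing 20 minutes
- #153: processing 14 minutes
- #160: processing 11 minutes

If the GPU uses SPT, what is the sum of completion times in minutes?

SPT (increasing processing time): #132 #104 #118 #160 #153 #139 #111 #146 #125.
#132: 0→3
#104: 3→7
#118: 7→13
#160: 13→24
#153: 24→38
#139: 38→56
#111: 56→75
#146: 75→95
#125: 95→122
Sum = 3+7+13+24+38+56+75+95+122 = 433.

433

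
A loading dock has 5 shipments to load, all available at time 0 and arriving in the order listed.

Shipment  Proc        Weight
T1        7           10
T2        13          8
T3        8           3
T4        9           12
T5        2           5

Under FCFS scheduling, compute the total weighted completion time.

FIFO (arrival order): T1 T2 T3 T4 T5.
T1: finishes 7, weight 10, w·C = 70
T2: finishes 20, weight 8, w·C = 160
T3: finishes 28, weight 3, w·C = 84
T4: finishes 37, weight 12, w·C = 444
T5: finishes 39, weight 5, w·C = 195
Sum = 70+160+84+444+195 = 953.

953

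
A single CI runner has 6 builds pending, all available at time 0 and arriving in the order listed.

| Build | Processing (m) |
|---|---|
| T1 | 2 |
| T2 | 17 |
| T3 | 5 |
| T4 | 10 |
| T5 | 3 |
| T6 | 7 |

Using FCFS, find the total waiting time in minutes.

116

FIFO (arrival order): T1 T2 T3 T4 T5 T6.
T1: waits 0, runs 0→2
T2: waits 2, runs 2→19
T3: waits 19, runs 19→24
T4: waits 24, runs 24→34
T5: waits 34, runs 34→37
T6: waits 37, runs 37→44
Sum = 0+2+19+24+34+37 = 116.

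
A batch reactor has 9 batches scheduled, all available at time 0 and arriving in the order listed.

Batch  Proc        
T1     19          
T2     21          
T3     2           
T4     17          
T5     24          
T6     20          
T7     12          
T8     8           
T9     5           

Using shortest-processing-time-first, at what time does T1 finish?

63

SPT (increasing processing time): T3 T9 T8 T7 T4 T1 T6 T2 T5.
T3: 0→2
T9: 2→7
T8: 7→15
T7: 15→27
T4: 27→44
T1: 44→63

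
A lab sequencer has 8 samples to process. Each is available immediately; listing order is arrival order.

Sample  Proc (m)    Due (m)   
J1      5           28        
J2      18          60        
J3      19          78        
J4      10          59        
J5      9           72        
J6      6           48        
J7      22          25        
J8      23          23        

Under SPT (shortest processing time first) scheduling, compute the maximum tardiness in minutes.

SPT (increasing processing time): J1 J6 J5 J4 J2 J3 J7 J8.
J1: 0→5, due 28, tardiness 0
J6: 5→11, due 48, tardiness 0
J5: 11→20, due 72, tardiness 0
J4: 20→30, due 59, tardiness 0
J2: 30→48, due 60, tardiness 0
J3: 48→67, due 78, tardiness 0
J7: 67→89, due 25, tardiness 64
J8: 89→112, due 23, tardiness 89
Maximum = 89.

89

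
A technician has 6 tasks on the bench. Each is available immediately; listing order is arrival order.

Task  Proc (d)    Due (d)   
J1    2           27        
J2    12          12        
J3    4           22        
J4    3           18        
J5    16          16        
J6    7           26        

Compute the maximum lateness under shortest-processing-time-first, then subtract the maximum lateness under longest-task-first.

4

SPT (increasing processing time): J1 J4 J3 J6 J2 J5.
J1: 0→2, due 27, lateness -25
J4: 2→5, due 18, lateness -13
J3: 5→9, due 22, lateness -13
J6: 9→16, due 26, lateness -10
J2: 16→28, due 12, lateness 16
J5: 28→44, due 16, lateness 28
Maximum = 28.
LPT (decreasing processing time): J5 J2 J6 J3 J4 J1.
J5: 0→16, due 16, lateness 0
J2: 16→28, due 12, lateness 16
J6: 28→35, due 26, lateness 9
J3: 35→39, due 22, lateness 17
J4: 39→42, due 18, lateness 24
J1: 42→44, due 27, lateness 17
Maximum = 24.
Difference = 28 − 24 = 4.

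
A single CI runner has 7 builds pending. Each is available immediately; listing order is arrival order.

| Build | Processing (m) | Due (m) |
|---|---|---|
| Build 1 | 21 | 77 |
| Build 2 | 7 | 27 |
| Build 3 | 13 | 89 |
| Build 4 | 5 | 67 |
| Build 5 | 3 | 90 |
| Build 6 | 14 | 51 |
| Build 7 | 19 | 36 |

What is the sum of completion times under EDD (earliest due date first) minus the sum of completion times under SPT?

EDD (increasing due date): Build 2 Build 7 Build 6 Build 4 Build 1 Build 3 Build 5.
Build 2: 0→7
Build 7: 7→26
Build 6: 26→40
Build 4: 40→45
Build 1: 45→66
Build 3: 66→79
Build 5: 79→82
Sum = 7+26+40+45+66+79+82 = 345.
SPT (increasing processing time): Build 5 Build 4 Build 2 Build 3 Build 6 Build 7 Build 1.
Build 5: 0→3
Build 4: 3→8
Build 2: 8→15
Build 3: 15→28
Build 6: 28→42
Build 7: 42→61
Build 1: 61→82
Sum = 3+8+15+28+42+61+82 = 239.
Difference = 345 − 239 = 106.

106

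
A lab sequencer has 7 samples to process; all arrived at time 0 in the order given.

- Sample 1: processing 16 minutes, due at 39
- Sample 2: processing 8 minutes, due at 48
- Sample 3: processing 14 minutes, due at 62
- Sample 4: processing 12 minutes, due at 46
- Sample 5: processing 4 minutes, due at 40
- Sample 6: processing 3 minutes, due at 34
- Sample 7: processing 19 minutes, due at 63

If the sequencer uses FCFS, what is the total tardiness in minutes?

FIFO (arrival order): Sample 1 Sample 2 Sample 3 Sample 4 Sample 5 Sample 6 Sample 7.
Sample 1: 0→16, due 39, tardiness 0
Sample 2: 16→24, due 48, tardiness 0
Sample 3: 24→38, due 62, tardiness 0
Sample 4: 38→50, due 46, tardiness 4
Sample 5: 50→54, due 40, tardiness 14
Sample 6: 54→57, due 34, tardiness 23
Sample 7: 57→76, due 63, tardiness 13
Sum = 0+0+0+4+14+23+13 = 54.

54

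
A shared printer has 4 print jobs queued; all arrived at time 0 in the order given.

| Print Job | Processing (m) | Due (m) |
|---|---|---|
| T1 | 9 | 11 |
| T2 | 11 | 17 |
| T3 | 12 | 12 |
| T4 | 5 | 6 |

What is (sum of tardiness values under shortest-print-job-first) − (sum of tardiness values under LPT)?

SPT (increasing processing time): T4 T1 T2 T3.
T4: 0→5, due 6, tardiness 0
T1: 5→14, due 11, tardiness 3
T2: 14→25, due 17, tardiness 8
T3: 25→37, due 12, tardiness 25
Sum = 0+3+8+25 = 36.
LPT (decreasing processing time): T3 T2 T1 T4.
T3: 0→12, due 12, tardiness 0
T2: 12→23, due 17, tardiness 6
T1: 23→32, due 11, tardiness 21
T4: 32→37, due 6, tardiness 31
Sum = 0+6+21+31 = 58.
Difference = 36 − 58 = -22.

-22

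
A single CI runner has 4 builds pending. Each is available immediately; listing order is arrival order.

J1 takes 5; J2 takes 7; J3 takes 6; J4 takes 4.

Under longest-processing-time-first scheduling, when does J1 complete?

LPT (decreasing processing time): J2 J3 J1 J4.
J2: 0→7
J3: 7→13
J1: 13→18

18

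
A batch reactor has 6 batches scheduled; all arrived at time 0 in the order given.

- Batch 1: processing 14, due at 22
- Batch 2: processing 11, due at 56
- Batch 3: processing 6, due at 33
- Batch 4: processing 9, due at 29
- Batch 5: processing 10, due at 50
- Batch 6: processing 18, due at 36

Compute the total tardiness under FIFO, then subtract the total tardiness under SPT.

FIFO (arrival order): Batch 1 Batch 2 Batch 3 Batch 4 Batch 5 Batch 6.
Batch 1: 0→14, due 22, tardiness 0
Batch 2: 14→25, due 56, tardiness 0
Batch 3: 25→31, due 33, tardiness 0
Batch 4: 31→40, due 29, tardiness 11
Batch 5: 40→50, due 50, tardiness 0
Batch 6: 50→68, due 36, tardiness 32
Sum = 0+0+0+11+0+32 = 43.
SPT (increasing processing time): Batch 3 Batch 4 Batch 5 Batch 2 Batch 1 Batch 6.
Batch 3: 0→6, due 33, tardiness 0
Batch 4: 6→15, due 29, tardiness 0
Batch 5: 15→25, due 50, tardiness 0
Batch 2: 25→36, due 56, tardiness 0
Batch 1: 36→50, due 22, tardiness 28
Batch 6: 50→68, due 36, tardiness 32
Sum = 0+0+0+0+28+32 = 60.
Difference = 43 − 60 = -17.

-17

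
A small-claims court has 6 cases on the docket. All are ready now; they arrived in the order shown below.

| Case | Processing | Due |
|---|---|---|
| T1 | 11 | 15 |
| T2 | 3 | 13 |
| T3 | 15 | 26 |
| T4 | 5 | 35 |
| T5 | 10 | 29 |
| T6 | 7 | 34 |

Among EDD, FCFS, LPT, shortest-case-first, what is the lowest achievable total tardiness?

EDD (increasing due date): T2 T1 T3 T5 T6 T4.
T2: 0→3, due 13, tardiness 0
T1: 3→14, due 15, tardiness 0
T3: 14→29, due 26, tardiness 3
T5: 29→39, due 29, tardiness 10
T6: 39→46, due 34, tardiness 12
T4: 46→51, due 35, tardiness 16
Sum = 0+0+3+10+12+16 = 41.
FIFO (arrival order): T1 T2 T3 T4 T5 T6.
T1: 0→11, due 15, tardiness 0
T2: 11→14, due 13, tardiness 1
T3: 14→29, due 26, tardiness 3
T4: 29→34, due 35, tardiness 0
T5: 34→44, due 29, tardiness 15
T6: 44→51, due 34, tardiness 17
Sum = 0+1+3+0+15+17 = 36.
LPT (decreasing processing time): T3 T1 T5 T6 T4 T2.
T3: 0→15, due 26, tardiness 0
T1: 15→26, due 15, tardiness 11
T5: 26→36, due 29, tardiness 7
T6: 36→43, due 34, tardiness 9
T4: 43→48, due 35, tardiness 13
T2: 48→51, due 13, tardiness 38
Sum = 0+11+7+9+13+38 = 78.
SPT (increasing processing time): T2 T4 T6 T5 T1 T3.
T2: 0→3, due 13, tardiness 0
T4: 3→8, due 35, tardiness 0
T6: 8→15, due 34, tardiness 0
T5: 15→25, due 29, tardiness 0
T1: 25→36, due 15, tardiness 21
T3: 36→51, due 26, tardiness 25
Sum = 0+0+0+0+21+25 = 46.
EDD 41, FIFO 36, LPT 78, SPT 46 → minimum 36.

36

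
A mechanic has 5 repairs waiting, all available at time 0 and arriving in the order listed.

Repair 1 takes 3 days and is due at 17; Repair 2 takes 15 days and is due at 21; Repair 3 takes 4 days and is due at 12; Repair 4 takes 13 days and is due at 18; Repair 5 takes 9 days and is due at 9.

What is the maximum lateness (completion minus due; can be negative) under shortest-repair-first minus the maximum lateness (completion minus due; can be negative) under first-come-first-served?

SPT (increasing processing time): Repair 1 Repair 3 Repair 5 Repair 4 Repair 2.
Repair 1: 0→3, due 17, lateness -14
Repair 3: 3→7, due 12, lateness -5
Repair 5: 7→16, due 9, lateness 7
Repair 4: 16→29, due 18, lateness 11
Repair 2: 29→44, due 21, lateness 23
Maximum = 23.
FIFO (arrival order): Repair 1 Repair 2 Repair 3 Repair 4 Repair 5.
Repair 1: 0→3, due 17, lateness -14
Repair 2: 3→18, due 21, lateness -3
Repair 3: 18→22, due 12, lateness 10
Repair 4: 22→35, due 18, lateness 17
Repair 5: 35→44, due 9, lateness 35
Maximum = 35.
Difference = 23 − 35 = -12.

-12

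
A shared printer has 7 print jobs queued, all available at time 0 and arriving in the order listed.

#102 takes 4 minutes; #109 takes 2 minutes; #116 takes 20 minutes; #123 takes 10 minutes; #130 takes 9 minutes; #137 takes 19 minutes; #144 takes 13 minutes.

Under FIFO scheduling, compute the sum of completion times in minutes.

FIFO (arrival order): #102 #109 #116 #123 #130 #137 #144.
#102: 0→4
#109: 4→6
#116: 6→26
#123: 26→36
#130: 36→45
#137: 45→64
#144: 64→77
Sum = 4+6+26+36+45+64+77 = 258.

258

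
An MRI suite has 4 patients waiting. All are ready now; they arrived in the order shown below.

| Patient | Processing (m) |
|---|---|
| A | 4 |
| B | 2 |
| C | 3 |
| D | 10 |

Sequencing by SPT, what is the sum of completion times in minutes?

35

SPT (increasing processing time): B C A D.
B: 0→2
C: 2→5
A: 5→9
D: 9→19
Sum = 2+5+9+19 = 35.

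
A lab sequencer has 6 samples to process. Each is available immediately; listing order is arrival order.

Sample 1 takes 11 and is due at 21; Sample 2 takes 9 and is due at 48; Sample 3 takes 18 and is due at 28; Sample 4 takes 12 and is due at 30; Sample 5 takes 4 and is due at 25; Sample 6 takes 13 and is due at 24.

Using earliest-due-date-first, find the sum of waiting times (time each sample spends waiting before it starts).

167

EDD (increasing due date): Sample 1 Sample 6 Sample 5 Sample 3 Sample 4 Sample 2.
Sample 1: waits 0, runs 0→11
Sample 6: waits 11, runs 11→24
Sample 5: waits 24, runs 24→28
Sample 3: waits 28, runs 28→46
Sample 4: waits 46, runs 46→58
Sample 2: waits 58, runs 58→67
Sum = 0+11+24+28+46+58 = 167.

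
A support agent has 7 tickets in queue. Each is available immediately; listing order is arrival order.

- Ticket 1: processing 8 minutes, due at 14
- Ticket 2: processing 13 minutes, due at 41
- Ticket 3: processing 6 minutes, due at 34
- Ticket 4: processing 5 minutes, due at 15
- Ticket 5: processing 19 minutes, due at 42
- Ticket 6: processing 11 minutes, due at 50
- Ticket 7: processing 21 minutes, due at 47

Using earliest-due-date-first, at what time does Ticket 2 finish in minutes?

32

EDD (increasing due date): Ticket 1 Ticket 4 Ticket 3 Ticket 2 Ticket 5 Ticket 7 Ticket 6.
Ticket 1: 0→8
Ticket 4: 8→13
Ticket 3: 13→19
Ticket 2: 19→32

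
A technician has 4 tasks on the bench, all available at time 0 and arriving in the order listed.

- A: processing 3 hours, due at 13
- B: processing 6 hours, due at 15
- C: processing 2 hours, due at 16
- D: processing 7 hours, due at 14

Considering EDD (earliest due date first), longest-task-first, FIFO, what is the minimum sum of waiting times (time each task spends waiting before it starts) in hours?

EDD (increasing due date): A D B C.
A: waits 0, runs 0→3
D: waits 3, runs 3→10
B: waits 10, runs 10→16
C: waits 16, runs 16→18
Sum = 0+3+10+16 = 29.
LPT (decreasing processing time): D B A C.
D: waits 0, runs 0→7
B: waits 7, runs 7→13
A: waits 13, runs 13→16
C: waits 16, runs 16→18
Sum = 0+7+13+16 = 36.
FIFO (arrival order): A B C D.
A: waits 0, runs 0→3
B: waits 3, runs 3→9
C: waits 9, runs 9→11
D: waits 11, runs 11→18
Sum = 0+3+9+11 = 23.
EDD 29, LPT 36, FIFO 23 → minimum 23.

23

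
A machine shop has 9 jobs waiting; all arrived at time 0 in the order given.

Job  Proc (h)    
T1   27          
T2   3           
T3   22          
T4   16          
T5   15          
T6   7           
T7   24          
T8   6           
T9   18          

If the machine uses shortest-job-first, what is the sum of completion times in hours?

SPT (increasing processing time): T2 T8 T6 T5 T4 T9 T3 T7 T1.
T2: 0→3
T8: 3→9
T6: 9→16
T5: 16→31
T4: 31→47
T9: 47→65
T3: 65→87
T7: 87→111
T1: 111→138
Sum = 3+9+16+31+47+65+87+111+138 = 507.

507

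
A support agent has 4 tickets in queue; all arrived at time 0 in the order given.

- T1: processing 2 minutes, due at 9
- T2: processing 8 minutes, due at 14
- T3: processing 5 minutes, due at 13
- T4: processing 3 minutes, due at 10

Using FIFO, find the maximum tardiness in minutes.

8

FIFO (arrival order): T1 T2 T3 T4.
T1: 0→2, due 9, tardiness 0
T2: 2→10, due 14, tardiness 0
T3: 10→15, due 13, tardiness 2
T4: 15→18, due 10, tardiness 8
Maximum = 8.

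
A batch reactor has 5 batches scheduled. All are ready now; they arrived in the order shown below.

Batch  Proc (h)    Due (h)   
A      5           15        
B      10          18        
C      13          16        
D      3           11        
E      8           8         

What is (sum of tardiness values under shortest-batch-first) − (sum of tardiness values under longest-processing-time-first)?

-38

SPT (increasing processing time): D A E B C.
D: 0→3, due 11, tardiness 0
A: 3→8, due 15, tardiness 0
E: 8→16, due 8, tardiness 8
B: 16→26, due 18, tardiness 8
C: 26→39, due 16, tardiness 23
Sum = 0+0+8+8+23 = 39.
LPT (decreasing processing time): C B E A D.
C: 0→13, due 16, tardiness 0
B: 13→23, due 18, tardiness 5
E: 23→31, due 8, tardiness 23
A: 31→36, due 15, tardiness 21
D: 36→39, due 11, tardiness 28
Sum = 0+5+23+21+28 = 77.
Difference = 39 − 77 = -38.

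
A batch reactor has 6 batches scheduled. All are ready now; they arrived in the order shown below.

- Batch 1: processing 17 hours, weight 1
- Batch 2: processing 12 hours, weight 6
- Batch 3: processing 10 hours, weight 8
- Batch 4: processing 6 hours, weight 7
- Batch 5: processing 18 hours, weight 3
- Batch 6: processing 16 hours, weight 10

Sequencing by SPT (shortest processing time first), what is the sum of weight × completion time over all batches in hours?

SPT (increasing processing time): Batch 4 Batch 3 Batch 2 Batch 6 Batch 1 Batch 5.
Batch 4: finishes 6, weight 7, w·C = 42
Batch 3: finishes 16, weight 8, w·C = 128
Batch 2: finishes 28, weight 6, w·C = 168
Batch 6: finishes 44, weight 10, w·C = 440
Batch 1: finishes 61, weight 1, w·C = 61
Batch 5: finishes 79, weight 3, w·C = 237
Sum = 42+128+168+440+61+237 = 1076.

1076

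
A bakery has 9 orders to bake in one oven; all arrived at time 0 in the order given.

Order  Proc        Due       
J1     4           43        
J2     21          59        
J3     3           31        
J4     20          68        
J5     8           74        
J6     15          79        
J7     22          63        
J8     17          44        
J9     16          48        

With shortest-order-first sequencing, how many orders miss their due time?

SPT (increasing processing time): J3 J1 J5 J6 J9 J8 J4 J2 J7.
J3: 0→3, due 31, tardiness 0
J1: 3→7, due 43, tardiness 0
J5: 7→15, due 74, tardiness 0
J6: 15→30, due 79, tardiness 0
J9: 30→46, due 48, tardiness 0
J8: 46→63, due 44, tardiness 19
J4: 63→83, due 68, tardiness 15
J2: 83→104, due 59, tardiness 45
J7: 104→126, due 63, tardiness 63
Late orders: 4.

4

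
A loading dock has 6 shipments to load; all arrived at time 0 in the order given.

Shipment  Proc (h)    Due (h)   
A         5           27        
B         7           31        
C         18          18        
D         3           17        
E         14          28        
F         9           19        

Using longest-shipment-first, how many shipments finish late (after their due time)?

5

LPT (decreasing processing time): C E F B A D.
C: 0→18, due 18, tardiness 0
E: 18→32, due 28, tardiness 4
F: 32→41, due 19, tardiness 22
B: 41→48, due 31, tardiness 17
A: 48→53, due 27, tardiness 26
D: 53→56, due 17, tardiness 39
Late shipments: 5.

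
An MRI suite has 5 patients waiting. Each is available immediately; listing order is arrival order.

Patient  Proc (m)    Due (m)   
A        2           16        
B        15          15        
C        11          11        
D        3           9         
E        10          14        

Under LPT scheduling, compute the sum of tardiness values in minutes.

LPT (decreasing processing time): B C E D A.
B: 0→15, due 15, tardiness 0
C: 15→26, due 11, tardiness 15
E: 26→36, due 14, tardiness 22
D: 36→39, due 9, tardiness 30
A: 39→41, due 16, tardiness 25
Sum = 0+15+22+30+25 = 92.

92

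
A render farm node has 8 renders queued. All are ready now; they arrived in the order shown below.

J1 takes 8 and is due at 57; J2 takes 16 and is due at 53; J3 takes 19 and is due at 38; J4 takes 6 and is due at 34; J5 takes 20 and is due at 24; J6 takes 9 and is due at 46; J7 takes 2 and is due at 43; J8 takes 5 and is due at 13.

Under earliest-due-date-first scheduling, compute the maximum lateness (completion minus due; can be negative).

EDD (increasing due date): J8 J5 J4 J3 J7 J6 J2 J1.
J8: 0→5, due 13, lateness -8
J5: 5→25, due 24, lateness 1
J4: 25→31, due 34, lateness -3
J3: 31→50, due 38, lateness 12
J7: 50→52, due 43, lateness 9
J6: 52→61, due 46, lateness 15
J2: 61→77, due 53, lateness 24
J1: 77→85, due 57, lateness 28
Maximum = 28.

28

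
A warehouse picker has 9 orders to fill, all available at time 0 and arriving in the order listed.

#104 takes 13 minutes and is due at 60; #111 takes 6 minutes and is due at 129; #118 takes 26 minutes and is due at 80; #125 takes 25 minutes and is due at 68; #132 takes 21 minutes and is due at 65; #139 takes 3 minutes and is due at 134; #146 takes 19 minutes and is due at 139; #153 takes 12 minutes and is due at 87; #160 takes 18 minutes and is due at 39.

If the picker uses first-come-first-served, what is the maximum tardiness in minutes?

FIFO (arrival order): #104 #111 #118 #125 #132 #139 #146 #153 #160.
#104: 0→13, due 60, tardiness 0
#111: 13→19, due 129, tardiness 0
#118: 19→45, due 80, tardiness 0
#125: 45→70, due 68, tardiness 2
#132: 70→91, due 65, tardiness 26
#139: 91→94, due 134, tardiness 0
#146: 94→113, due 139, tardiness 0
#153: 113→125, due 87, tardiness 38
#160: 125→143, due 39, tardiness 104
Maximum = 104.

104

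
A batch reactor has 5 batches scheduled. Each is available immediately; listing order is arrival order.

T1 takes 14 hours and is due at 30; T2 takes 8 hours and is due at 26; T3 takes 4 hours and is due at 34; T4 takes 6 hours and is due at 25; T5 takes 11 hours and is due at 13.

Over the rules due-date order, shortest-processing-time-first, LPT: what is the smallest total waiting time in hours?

EDD (increasing due date): T5 T4 T2 T1 T3.
T5: waits 0, runs 0→11
T4: waits 11, runs 11→17
T2: waits 17, runs 17→25
T1: waits 25, runs 25→39
T3: waits 39, runs 39→43
Sum = 0+11+17+25+39 = 92.
SPT (increasing processing time): T3 T4 T2 T5 T1.
T3: waits 0, runs 0→4
T4: waits 4, runs 4→10
T2: waits 10, runs 10→18
T5: waits 18, runs 18→29
T1: waits 29, runs 29→43
Sum = 0+4+10+18+29 = 61.
LPT (decreasing processing time): T1 T5 T2 T4 T3.
T1: waits 0, runs 0→14
T5: waits 14, runs 14→25
T2: waits 25, runs 25→33
T4: waits 33, runs 33→39
T3: waits 39, runs 39→43
Sum = 0+14+25+33+39 = 111.
EDD 92, SPT 61, LPT 111 → minimum 61.

61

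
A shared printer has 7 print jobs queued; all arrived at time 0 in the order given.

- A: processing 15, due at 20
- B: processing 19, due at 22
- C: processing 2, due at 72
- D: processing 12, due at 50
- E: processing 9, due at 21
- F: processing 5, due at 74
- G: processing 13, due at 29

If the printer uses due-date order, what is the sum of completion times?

EDD (increasing due date): A E B G D C F.
A: 0→15
E: 15→24
B: 24→43
G: 43→56
D: 56→68
C: 68→70
F: 70→75
Sum = 15+24+43+56+68+70+75 = 351.

351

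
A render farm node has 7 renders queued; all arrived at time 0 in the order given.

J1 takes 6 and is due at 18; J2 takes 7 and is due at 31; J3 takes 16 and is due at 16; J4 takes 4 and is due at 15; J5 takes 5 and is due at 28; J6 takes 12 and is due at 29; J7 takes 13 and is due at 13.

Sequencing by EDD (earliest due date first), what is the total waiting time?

EDD (increasing due date): J7 J4 J3 J1 J5 J6 J2.
J7: waits 0, runs 0→13
J4: waits 13, runs 13→17
J3: waits 17, runs 17→33
J1: waits 33, runs 33→39
J5: waits 39, runs 39→44
J6: waits 44, runs 44→56
J2: waits 56, runs 56→63
Sum = 0+13+17+33+39+44+56 = 202.

202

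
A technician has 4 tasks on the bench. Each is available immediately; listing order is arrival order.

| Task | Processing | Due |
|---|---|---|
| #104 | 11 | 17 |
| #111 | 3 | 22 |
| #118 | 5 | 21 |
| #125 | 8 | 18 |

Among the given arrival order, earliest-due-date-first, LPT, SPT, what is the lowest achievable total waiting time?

FIFO (arrival order): #104 #111 #118 #125.
#104: waits 0, runs 0→11
#111: waits 11, runs 11→14
#118: waits 14, runs 14→19
#125: waits 19, runs 19→27
Sum = 0+11+14+19 = 44.
EDD (increasing due date): #104 #125 #118 #111.
#104: waits 0, runs 0→11
#125: waits 11, runs 11→19
#118: waits 19, runs 19→24
#111: waits 24, runs 24→27
Sum = 0+11+19+24 = 54.
LPT (decreasing processing time): #104 #125 #118 #111.
#104: waits 0, runs 0→11
#125: waits 11, runs 11→19
#118: waits 19, runs 19→24
#111: waits 24, runs 24→27
Sum = 0+11+19+24 = 54.
SPT (increasing processing time): #111 #118 #125 #104.
#111: waits 0, runs 0→3
#118: waits 3, runs 3→8
#125: waits 8, runs 8→16
#104: waits 16, runs 16→27
Sum = 0+3+8+16 = 27.
FIFO 44, EDD 54, LPT 54, SPT 27 → minimum 27.

27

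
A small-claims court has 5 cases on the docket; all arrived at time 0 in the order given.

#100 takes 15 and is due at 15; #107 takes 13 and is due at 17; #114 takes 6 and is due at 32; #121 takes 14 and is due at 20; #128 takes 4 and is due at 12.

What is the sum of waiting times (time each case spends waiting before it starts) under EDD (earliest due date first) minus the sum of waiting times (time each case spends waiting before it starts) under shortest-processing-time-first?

EDD (increasing due date): #128 #100 #107 #121 #114.
#128: waits 0, runs 0→4
#100: waits 4, runs 4→19
#107: waits 19, runs 19→32
#121: waits 32, runs 32→46
#114: waits 46, runs 46→52
Sum = 0+4+19+32+46 = 101.
SPT (increasing processing time): #128 #114 #107 #121 #100.
#128: waits 0, runs 0→4
#114: waits 4, runs 4→10
#107: waits 10, runs 10→23
#121: waits 23, runs 23→37
#100: waits 37, runs 37→52
Sum = 0+4+10+23+37 = 74.
Difference = 101 − 74 = 27.

27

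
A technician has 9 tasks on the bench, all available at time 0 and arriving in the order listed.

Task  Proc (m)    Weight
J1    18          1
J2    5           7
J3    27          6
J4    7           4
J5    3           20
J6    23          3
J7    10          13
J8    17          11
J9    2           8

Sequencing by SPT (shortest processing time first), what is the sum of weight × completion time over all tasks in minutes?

SPT (increasing processing time): J9 J5 J2 J4 J7 J8 J1 J6 J3.
J9: finishes 2, weight 8, w·C = 16
J5: finishes 5, weight 20, w·C = 100
J2: finishes 10, weight 7, w·C = 70
J4: finishes 17, weight 4, w·C = 68
J7: finishes 27, weight 13, w·C = 351
J8: finishes 44, weight 11, w·C = 484
J1: finishes 62, weight 1, w·C = 62
J6: finishes 85, weight 3, w·C = 255
J3: finishes 112, weight 6, w·C = 672
Sum = 16+100+70+68+351+484+62+255+672 = 2078.

2078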